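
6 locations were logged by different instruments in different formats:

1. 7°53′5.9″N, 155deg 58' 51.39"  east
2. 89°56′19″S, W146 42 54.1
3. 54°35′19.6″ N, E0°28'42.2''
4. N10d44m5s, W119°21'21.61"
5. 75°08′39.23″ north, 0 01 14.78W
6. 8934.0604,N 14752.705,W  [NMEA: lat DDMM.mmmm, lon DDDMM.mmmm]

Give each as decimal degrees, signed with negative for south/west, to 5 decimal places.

1. 7.88497, 155.98094
2. -89.93861, -146.71503
3. 54.58878, 0.47839
4. 10.73472, -119.35600
5. 75.14423, -0.02077
6. 89.56767, -147.87842

Point 1:
  φ: 53′ + 5.9″ = 53.09833′; 7 + 53.09833/60 = 7.884972
  N ⇒ keep positive
  λ: 155 + 58/60 + 51.39/3600 = 155.980942
  E → positive
Point 2:
  Latitude: 89 + 56/60 + 19/3600 = 89.938611
  S ⇒ negate
  Longitude: 42′ + 54.1″ = 42.90167′; 146 + 42.90167/60 = 146.715028
  hemisphere W, so the sign is −
Point 3:
  φ: 35′ + 19.6″ = 35.32667′; 54 + 35.32667/60 = 54.588778
  N → positive
  Longitude: 28′ + 42.2″ = 28.70333′; 0 + 28.70333/60 = 0.478389
  E → positive
Point 4:
  Latitude: 44′ + 5″ = 44.08333′; 10 + 44.08333/60 = 10.734722
  N → positive
  Lon: 21′ + 21.61″ = 21.36017′; 119 + 21.36017/60 = 119.356003
  W → negative
Point 5:
  φ: 75° + 8/60 + 39.23/3600 = 75 + 0.133333 + 0.010897 = 75.144231
  N ⇒ keep positive
  λ: 0° + 1/60 + 14.78/3600 = 0 + 0.016667 + 0.004106 = 0.020772
  W → negative
Point 6:
  φ: degrees = first 2 digits = 89, minutes = 34.0604; 89 + 34.0604/60 = 89.567673
  N → positive
  λ: split at 3 digits → 147° and 52.705′; 147 + 52.705/60 = 147.878417
  W ⇒ negate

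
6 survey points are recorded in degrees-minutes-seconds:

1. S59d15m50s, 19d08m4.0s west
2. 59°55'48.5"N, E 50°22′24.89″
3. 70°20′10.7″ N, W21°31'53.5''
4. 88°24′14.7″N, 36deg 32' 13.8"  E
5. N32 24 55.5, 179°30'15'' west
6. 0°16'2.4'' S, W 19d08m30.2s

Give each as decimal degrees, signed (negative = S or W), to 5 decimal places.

1. -59.26389, -19.13444
2. 59.93014, 50.37358
3. 70.33631, -21.53153
4. 88.40408, 36.53717
5. 32.41542, -179.50417
6. -0.26733, -19.14172

Point 1:
  Latitude: 59 + 15/60 + 50/3600 = 59.263889
  S ⇒ negate
  λ: 19 + 8/60 + 4/3600 = 19.134444
  hemisphere W, so the sign is −
Point 2:
  Latitude: 59 + 55/60 + 48.5/3600 = 59.930139
  N → positive
  Lon: 50° + 22/60 + 24.89/3600 = 50 + 0.366667 + 0.006914 = 50.373581
  E → positive
Point 3:
  Latitude: 20′ + 10.7″ = 20.17833′; 70 + 20.17833/60 = 70.336306
  N ⇒ keep positive
  λ: 31′ + 53.5″ = 31.89167′; 21 + 31.89167/60 = 21.531528
  W ⇒ negate
Point 4:
  Latitude: 88° + 24/60 + 14.7/3600 = 88 + 0.400000 + 0.004083 = 88.404083
  N → positive
  λ: 36 + 32/60 + 13.8/3600 = 36.537167
  E → positive
Point 5:
  Lat: 32 + 24/60 + 55.5/3600 = 32.415417
  N ⇒ keep positive
  Lon: 30′ + 15″ = 30.25000′; 179 + 30.25000/60 = 179.504167
  W ⇒ negate
Point 6:
  Latitude: 0° + 16/60 + 2.4/3600 = 0 + 0.266667 + 0.000667 = 0.267333
  hemisphere S, so the sign is −
  Longitude: 19 + 8/60 + 30.2/3600 = 19.141722
  hemisphere W, so the sign is −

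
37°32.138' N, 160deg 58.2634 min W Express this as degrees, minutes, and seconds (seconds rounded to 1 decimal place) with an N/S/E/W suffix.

37°32′8.3″ N, 160°58′15.8″ W

Latitude: fractional minutes 0.13800 × 60 = 8.280″
Lon: fractional minutes 0.26340 × 60 = 15.804″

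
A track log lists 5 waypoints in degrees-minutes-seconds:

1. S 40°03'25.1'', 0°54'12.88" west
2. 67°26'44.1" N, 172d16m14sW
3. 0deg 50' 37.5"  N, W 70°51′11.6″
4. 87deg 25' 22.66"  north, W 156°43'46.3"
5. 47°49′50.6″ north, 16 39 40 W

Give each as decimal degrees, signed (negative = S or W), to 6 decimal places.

Point 1:
  Latitude: 40 + 3/60 + 25.1/3600 = 40.0569722
  S → negative
  Longitude: 54′ + 12.88″ = 54.21467′; 0 + 54.21467/60 = 0.9035778
  hemisphere W, so the sign is −
Point 2:
  φ: 67 + 26/60 + 44.1/3600 = 67.4455833
  N ⇒ keep positive
  Longitude: 172° + 16/60 + 14/3600 = 172 + 0.266667 + 0.003889 = 172.2705556
  W → negative
Point 3:
  φ: 0 + 50/60 + 37.5/3600 = 0.8437500
  N ⇒ keep positive
  Lon: 70° + 51/60 + 11.6/3600 = 70 + 0.850000 + 0.003222 = 70.8532222
  W ⇒ negate
Point 4:
  Lat: 25′ + 22.66″ = 25.37767′; 87 + 25.37767/60 = 87.4229611
  N → positive
  λ: 156 + 43/60 + 46.3/3600 = 156.7295278
  W ⇒ negate
Point 5:
  Lat: 47 + 49/60 + 50.6/3600 = 47.8307222
  N ⇒ keep positive
  Longitude: 16° + 39/60 + 40/3600 = 16 + 0.650000 + 0.011111 = 16.6611111
  W → negative

1. -40.056972, -0.903578
2. 67.445583, -172.270556
3. 0.843750, -70.853222
4. 87.422961, -156.729528
5. 47.830722, -16.661111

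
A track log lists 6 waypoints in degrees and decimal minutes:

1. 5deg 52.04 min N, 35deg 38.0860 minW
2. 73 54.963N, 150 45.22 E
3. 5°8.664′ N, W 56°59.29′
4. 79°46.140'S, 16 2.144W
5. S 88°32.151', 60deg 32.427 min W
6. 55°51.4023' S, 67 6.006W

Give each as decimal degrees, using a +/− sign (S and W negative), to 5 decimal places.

1. 5.86733, -35.63477
2. 73.91605, 150.75367
3. 5.14440, -56.98817
4. -79.76900, -16.03573
5. -88.53585, -60.54045
6. -55.85671, -67.10010

Point 1:
  Latitude: 52.04′ = 0.867333°; total 5.867333
  N ⇒ keep positive
  Longitude: 38.086′ = 0.634767°; total 35.634767
  hemisphere W, so the sign is −
Point 2:
  φ: 54.963′ = 0.916050°; total 73.916050
  N → positive
  λ: 45.22′ = 0.753667°; total 150.753667
  E ⇒ keep positive
Point 3:
  Latitude: 5 + 8.664/60 = 5.144400
  N → positive
  Longitude: 56 + 59.29/60 = 56.988167
  hemisphere W, so the sign is −
Point 4:
  Latitude: 46.14′ = 0.769000°; total 79.769000
  S → negative
  Lon: 16 + 2.144/60 = 16.035733
  W → negative
Point 5:
  φ: 88 + 32.151/60 = 88.535850
  hemisphere S, so the sign is −
  Lon: 32.427′ = 0.540450°; total 60.540450
  W → negative
Point 6:
  Lat: 55 + 51.4023/60 = 55.856705
  hemisphere S, so the sign is −
  λ: 6.006′ = 0.100100°; total 67.100100
  hemisphere W, so the sign is −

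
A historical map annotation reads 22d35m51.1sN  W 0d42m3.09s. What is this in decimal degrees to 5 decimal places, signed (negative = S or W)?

22.59753, -0.70086

Lat: 22 + 35/60 + 51.1/3600 = 22.597528
N → positive
λ: 0 + 42/60 + 3.09/3600 = 0.700858
W ⇒ negate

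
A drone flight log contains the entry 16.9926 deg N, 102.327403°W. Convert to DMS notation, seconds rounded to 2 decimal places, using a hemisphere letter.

Lat: whole degrees 16; 59.55600′ → 59′ and 33.3600″
Longitude: 0.327403° → 19.64418′; 0.64418 × 60 = 38.6508″

16°59′33.36″ N, 102°19′38.65″ W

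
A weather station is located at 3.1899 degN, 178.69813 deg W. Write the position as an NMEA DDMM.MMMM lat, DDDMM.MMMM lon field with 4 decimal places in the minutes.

0311.3940,N / 17841.8878,W

φ: 3° + 0.189900 × 60 = 3° 11.394000′
λ: 178° + 0.698130 × 60 = 178° 41.887800′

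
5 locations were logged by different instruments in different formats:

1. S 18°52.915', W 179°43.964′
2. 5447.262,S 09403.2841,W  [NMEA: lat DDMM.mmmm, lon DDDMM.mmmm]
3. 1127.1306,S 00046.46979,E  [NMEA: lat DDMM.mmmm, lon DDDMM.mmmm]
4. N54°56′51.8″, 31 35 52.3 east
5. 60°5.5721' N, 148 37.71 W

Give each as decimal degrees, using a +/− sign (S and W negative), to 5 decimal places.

Point 1:
  φ: 52.915′ = 0.881917°; total 18.881917
  S → negative
  Lon: 43.964′ = 0.732733°; total 179.732733
  W → negative
Point 2:
  φ: split at 2 digits → 54° and 47.262′; 54 + 47.262/60 = 54.787700
  S → negative
  Longitude: degrees = first 3 digits = 94, minutes = 3.2841; 94 + 3.2841/60 = 94.054735
  W ⇒ negate
Point 3:
  φ: degrees = first 2 digits = 11, minutes = 27.1306; 11 + 27.1306/60 = 11.452177
  hemisphere S, so the sign is −
  Longitude: split at 3 digits → 000° and 46.46979′; 0 + 46.46979/60 = 0.774497
  E → positive
Point 4:
  φ: 56′ + 51.8″ = 56.86333′; 54 + 56.86333/60 = 54.947722
  N ⇒ keep positive
  Lon: 35′ + 52.3″ = 35.87167′; 31 + 35.87167/60 = 31.597861
  E ⇒ keep positive
Point 5:
  φ: 5.5721′ = 0.092868°; total 60.092868
  N → positive
  Lon: 148 + 37.71/60 = 148.628500
  hemisphere W, so the sign is −

1. -18.88192, -179.73273
2. -54.78770, -94.05474
3. -11.45218, 0.77450
4. 54.94772, 31.59786
5. 60.09287, -148.62850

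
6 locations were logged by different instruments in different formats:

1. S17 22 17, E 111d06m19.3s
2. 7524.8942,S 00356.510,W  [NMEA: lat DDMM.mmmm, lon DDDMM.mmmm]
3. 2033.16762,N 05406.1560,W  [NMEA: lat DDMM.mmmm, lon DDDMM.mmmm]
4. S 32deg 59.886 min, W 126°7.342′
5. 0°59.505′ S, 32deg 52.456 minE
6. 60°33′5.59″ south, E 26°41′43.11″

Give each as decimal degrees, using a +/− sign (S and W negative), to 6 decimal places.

1. -17.371389, 111.105361
2. -75.414903, -3.941833
3. 20.552794, -54.102600
4. -32.998100, -126.122367
5. -0.991750, 32.874267
6. -60.551553, 26.695308

Point 1:
  Lat: 17° + 22/60 + 17/3600 = 17 + 0.366667 + 0.004722 = 17.3713889
  S → negative
  λ: 111 + 6/60 + 19.3/3600 = 111.1053611
  E → positive
Point 2:
  Lat: degrees = first 2 digits = 75, minutes = 24.8942; 75 + 24.8942/60 = 75.4149033
  hemisphere S, so the sign is −
  Lon: split at 3 digits → 003° and 56.51′; 3 + 56.51/60 = 3.9418333
  W → negative
Point 3:
  φ: split at 2 digits → 20° and 33.16762′; 20 + 33.16762/60 = 20.5527937
  N → positive
  λ: degrees = first 3 digits = 54, minutes = 6.156; 54 + 6.156/60 = 54.1026000
  hemisphere W, so the sign is −
Point 4:
  Latitude: 32 + 59.886/60 = 32.9981000
  S ⇒ negate
  λ: 7.342′ = 0.122367°; total 126.1223667
  hemisphere W, so the sign is −
Point 5:
  φ: 59.505′ = 0.991750°; total 0.9917500
  S → negative
  Longitude: 52.456′ = 0.874267°; total 32.8742667
  E ⇒ keep positive
Point 6:
  Latitude: 33′ + 5.59″ = 33.09317′; 60 + 33.09317/60 = 60.5515528
  hemisphere S, so the sign is −
  Longitude: 41′ + 43.11″ = 41.71850′; 26 + 41.71850/60 = 26.6953083
  E ⇒ keep positive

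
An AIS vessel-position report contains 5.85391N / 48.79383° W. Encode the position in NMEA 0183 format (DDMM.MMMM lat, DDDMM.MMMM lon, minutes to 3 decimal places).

0551.235,N / 04847.630,W

Latitude: minutes = (5.853910 − 5) × 60 = 51.23460
Longitude: 48° + 0.793830 × 60 = 48° 47.62980′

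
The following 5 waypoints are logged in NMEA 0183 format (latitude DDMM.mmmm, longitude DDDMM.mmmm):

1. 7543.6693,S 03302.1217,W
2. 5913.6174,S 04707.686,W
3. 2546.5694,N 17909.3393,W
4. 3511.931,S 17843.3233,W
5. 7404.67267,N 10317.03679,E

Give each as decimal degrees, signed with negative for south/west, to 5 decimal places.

1. -75.72782, -33.03536
2. -59.22696, -47.12810
3. 25.77616, -179.15566
4. -35.19885, -178.72206
5. 74.07788, 103.28395

Point 1:
  φ: degrees = first 2 digits = 75, minutes = 43.6693; 75 + 43.6693/60 = 75.727822
  S → negative
  Longitude: degrees = first 3 digits = 33, minutes = 2.1217; 33 + 2.1217/60 = 33.035362
  hemisphere W, so the sign is −
Point 2:
  φ: split at 2 digits → 59° and 13.6174′; 59 + 13.6174/60 = 59.226957
  S ⇒ negate
  Longitude: split at 3 digits → 047° and 7.686′; 47 + 7.686/60 = 47.128100
  hemisphere W, so the sign is −
Point 3:
  Lat: split at 2 digits → 25° and 46.5694′; 25 + 46.5694/60 = 25.776157
  N → positive
  Longitude: split at 3 digits → 179° and 9.3393′; 179 + 9.3393/60 = 179.155655
  W ⇒ negate
Point 4:
  φ: split at 2 digits → 35° and 11.931′; 35 + 11.931/60 = 35.198850
  hemisphere S, so the sign is −
  λ: degrees = first 3 digits = 178, minutes = 43.3233; 178 + 43.3233/60 = 178.722055
  W ⇒ negate
Point 5:
  φ: degrees = first 2 digits = 74, minutes = 4.67267; 74 + 4.67267/60 = 74.077878
  N ⇒ keep positive
  Lon: split at 3 digits → 103° and 17.03679′; 103 + 17.03679/60 = 103.283947
  E → positive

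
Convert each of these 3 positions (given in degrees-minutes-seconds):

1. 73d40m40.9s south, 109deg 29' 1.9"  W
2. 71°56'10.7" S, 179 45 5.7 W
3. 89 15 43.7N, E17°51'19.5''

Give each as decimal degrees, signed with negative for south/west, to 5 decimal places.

1. -73.67803, -109.48386
2. -71.93631, -179.75158
3. 89.26214, 17.85542

Point 1:
  Latitude: 73° + 40/60 + 40.9/3600 = 73 + 0.666667 + 0.011361 = 73.678028
  S → negative
  Lon: 109 + 29/60 + 1.9/3600 = 109.483861
  hemisphere W, so the sign is −
Point 2:
  Lat: 71 + 56/60 + 10.7/3600 = 71.936306
  S ⇒ negate
  λ: 45′ + 5.7″ = 45.09500′; 179 + 45.09500/60 = 179.751583
  W ⇒ negate
Point 3:
  φ: 15′ + 43.7″ = 15.72833′; 89 + 15.72833/60 = 89.262139
  N ⇒ keep positive
  λ: 17 + 51/60 + 19.5/3600 = 17.855417
  E ⇒ keep positive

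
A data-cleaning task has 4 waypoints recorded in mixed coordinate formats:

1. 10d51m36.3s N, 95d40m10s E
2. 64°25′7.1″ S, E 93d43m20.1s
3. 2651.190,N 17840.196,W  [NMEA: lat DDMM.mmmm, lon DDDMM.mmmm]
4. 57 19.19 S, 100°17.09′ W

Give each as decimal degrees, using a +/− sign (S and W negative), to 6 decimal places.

Point 1:
  Latitude: 51′ + 36.3″ = 51.60500′; 10 + 51.60500/60 = 10.8600833
  N → positive
  Lon: 95 + 40/60 + 10/3600 = 95.6694444
  E ⇒ keep positive
Point 2:
  Latitude: 64° + 25/60 + 7.1/3600 = 64 + 0.416667 + 0.001972 = 64.4186389
  hemisphere S, so the sign is −
  Lon: 93 + 43/60 + 20.1/3600 = 93.7222500
  E → positive
Point 3:
  Latitude: split at 2 digits → 26° and 51.19′; 26 + 51.19/60 = 26.8531667
  N ⇒ keep positive
  Longitude: split at 3 digits → 178° and 40.196′; 178 + 40.196/60 = 178.6699333
  W ⇒ negate
Point 4:
  Latitude: 19.19′ = 0.319833°; total 57.3198333
  S → negative
  λ: 100 + 17.09/60 = 100.2848333
  hemisphere W, so the sign is −

1. 10.860083, 95.669444
2. -64.418639, 93.722250
3. 26.853167, -178.669933
4. -57.319833, -100.284833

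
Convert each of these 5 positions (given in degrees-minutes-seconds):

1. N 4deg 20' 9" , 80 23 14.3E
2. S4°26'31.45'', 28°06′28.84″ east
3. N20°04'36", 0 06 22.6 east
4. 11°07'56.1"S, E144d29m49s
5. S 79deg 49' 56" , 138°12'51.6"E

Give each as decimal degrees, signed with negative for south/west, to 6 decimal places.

Point 1:
  φ: 4° + 20/60 + 9/3600 = 4 + 0.333333 + 0.002500 = 4.3358333
  N → positive
  Longitude: 80 + 23/60 + 14.3/3600 = 80.3873056
  E → positive
Point 2:
  Lat: 4° + 26/60 + 31.45/3600 = 4 + 0.433333 + 0.008736 = 4.4420694
  S ⇒ negate
  Longitude: 28° + 6/60 + 28.84/3600 = 28 + 0.100000 + 0.008011 = 28.1080111
  E ⇒ keep positive
Point 3:
  Lat: 20 + 4/60 + 36/3600 = 20.0766667
  N ⇒ keep positive
  Lon: 6′ + 22.6″ = 6.37667′; 0 + 6.37667/60 = 0.1062778
  E ⇒ keep positive
Point 4:
  Latitude: 7′ + 56.1″ = 7.93500′; 11 + 7.93500/60 = 11.1322500
  hemisphere S, so the sign is −
  Lon: 144 + 29/60 + 49/3600 = 144.4969444
  E → positive
Point 5:
  φ: 49′ + 56″ = 49.93333′; 79 + 49.93333/60 = 79.8322222
  S → negative
  λ: 138° + 12/60 + 51.6/3600 = 138 + 0.200000 + 0.014333 = 138.2143333
  E ⇒ keep positive

1. 4.335833, 80.387306
2. -4.442069, 28.108011
3. 20.076667, 0.106278
4. -11.132250, 144.496944
5. -79.832222, 138.214333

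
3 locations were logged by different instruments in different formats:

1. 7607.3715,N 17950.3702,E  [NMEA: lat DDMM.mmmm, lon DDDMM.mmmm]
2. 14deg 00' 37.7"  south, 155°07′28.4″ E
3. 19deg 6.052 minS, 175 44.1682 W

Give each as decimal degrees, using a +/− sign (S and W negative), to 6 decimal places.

1. 76.122858, 179.839503
2. -14.010472, 155.124556
3. -19.100867, -175.736137

Point 1:
  Lat: split at 2 digits → 76° and 7.3715′; 76 + 7.3715/60 = 76.1228583
  N ⇒ keep positive
  λ: degrees = first 3 digits = 179, minutes = 50.3702; 179 + 50.3702/60 = 179.8395033
  E ⇒ keep positive
Point 2:
  Lat: 0′ + 37.7″ = 0.62833′; 14 + 0.62833/60 = 14.0104722
  S → negative
  Lon: 155° + 7/60 + 28.4/3600 = 155 + 0.116667 + 0.007889 = 155.1245556
  E → positive
Point 3:
  Lat: 6.052′ = 0.100867°; total 19.1008667
  S → negative
  Longitude: 175 + 44.1682/60 = 175.7361367
  W → negative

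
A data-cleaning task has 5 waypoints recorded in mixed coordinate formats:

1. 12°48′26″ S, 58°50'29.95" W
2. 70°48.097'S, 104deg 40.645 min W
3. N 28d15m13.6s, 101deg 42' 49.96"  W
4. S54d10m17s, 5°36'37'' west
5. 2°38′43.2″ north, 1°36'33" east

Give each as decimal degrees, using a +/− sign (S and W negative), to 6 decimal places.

Point 1:
  Latitude: 12° + 48/60 + 26/3600 = 12 + 0.800000 + 0.007222 = 12.8072222
  S ⇒ negate
  Longitude: 58° + 50/60 + 29.95/3600 = 58 + 0.833333 + 0.008319 = 58.8416528
  hemisphere W, so the sign is −
Point 2:
  Lat: 70 + 48.097/60 = 70.8016167
  S → negative
  λ: 40.645′ = 0.677417°; total 104.6774167
  hemisphere W, so the sign is −
Point 3:
  φ: 15′ + 13.6″ = 15.22667′; 28 + 15.22667/60 = 28.2537778
  N → positive
  Longitude: 101 + 42/60 + 49.96/3600 = 101.7138778
  hemisphere W, so the sign is −
Point 4:
  Lat: 10′ + 17″ = 10.28333′; 54 + 10.28333/60 = 54.1713889
  S → negative
  λ: 5° + 36/60 + 37/3600 = 5 + 0.600000 + 0.010278 = 5.6102778
  W ⇒ negate
Point 5:
  Lat: 2 + 38/60 + 43.2/3600 = 2.6453333
  N ⇒ keep positive
  λ: 1° + 36/60 + 33/3600 = 1 + 0.600000 + 0.009167 = 1.6091667
  E ⇒ keep positive

1. -12.807222, -58.841653
2. -70.801617, -104.677417
3. 28.253778, -101.713878
4. -54.171389, -5.610278
5. 2.645333, 1.609167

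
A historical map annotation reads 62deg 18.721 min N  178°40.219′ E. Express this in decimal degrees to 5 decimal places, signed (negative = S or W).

Lat: 62 + 18.721/60 = 62.312017
N → positive
Lon: 178 + 40.219/60 = 178.670317
E ⇒ keep positive

62.31202, 178.67032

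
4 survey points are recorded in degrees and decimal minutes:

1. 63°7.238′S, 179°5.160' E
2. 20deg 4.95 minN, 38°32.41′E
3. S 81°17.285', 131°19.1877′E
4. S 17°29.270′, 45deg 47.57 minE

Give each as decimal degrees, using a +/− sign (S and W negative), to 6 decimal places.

1. -63.120633, 179.086000
2. 20.082500, 38.540167
3. -81.288083, 131.319795
4. -17.487833, 45.792833

Point 1:
  Latitude: 7.238′ = 0.120633°; total 63.1206333
  S → negative
  λ: 5.16′ = 0.086000°; total 179.0860000
  E ⇒ keep positive
Point 2:
  Latitude: 20 + 4.95/60 = 20.0825000
  N ⇒ keep positive
  Longitude: 32.41′ = 0.540167°; total 38.5401667
  E → positive
Point 3:
  φ: 81 + 17.285/60 = 81.2880833
  S → negative
  Lon: 19.1877′ = 0.319795°; total 131.3197950
  E → positive
Point 4:
  Latitude: 17 + 29.27/60 = 17.4878333
  S → negative
  λ: 47.57′ = 0.792833°; total 45.7928333
  E → positive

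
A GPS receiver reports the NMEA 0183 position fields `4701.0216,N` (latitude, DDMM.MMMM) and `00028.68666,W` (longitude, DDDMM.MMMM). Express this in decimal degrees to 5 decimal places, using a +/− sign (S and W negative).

Latitude: split at 2 digits → 47° and 1.0216′; 47 + 1.0216/60 = 47.017027
N → positive
λ: degrees = first 3 digits = 0, minutes = 28.68666; 0 + 28.68666/60 = 0.478111
hemisphere W, so the sign is −

47.01703, -0.47811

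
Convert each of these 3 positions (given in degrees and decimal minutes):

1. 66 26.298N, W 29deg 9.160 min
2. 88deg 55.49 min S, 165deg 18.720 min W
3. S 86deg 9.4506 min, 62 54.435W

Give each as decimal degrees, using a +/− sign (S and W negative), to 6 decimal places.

1. 66.438300, -29.152667
2. -88.924833, -165.312000
3. -86.157510, -62.907250

Point 1:
  Lat: 26.298′ = 0.438300°; total 66.4383000
  N ⇒ keep positive
  λ: 9.16′ = 0.152667°; total 29.1526667
  hemisphere W, so the sign is −
Point 2:
  Lat: 88 + 55.49/60 = 88.9248333
  S ⇒ negate
  Longitude: 18.72′ = 0.312000°; total 165.3120000
  hemisphere W, so the sign is −
Point 3:
  φ: 86 + 9.4506/60 = 86.1575100
  S ⇒ negate
  Longitude: 62 + 54.435/60 = 62.9072500
  W ⇒ negate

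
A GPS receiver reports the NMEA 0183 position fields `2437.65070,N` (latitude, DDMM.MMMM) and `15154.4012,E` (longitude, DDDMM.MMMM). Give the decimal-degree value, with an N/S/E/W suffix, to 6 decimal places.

Latitude: split at 2 digits → 24° and 37.6507′; 24 + 37.6507/60 = 24.6275117
Longitude: split at 3 digits → 151° and 54.4012′; 151 + 54.4012/60 = 151.9066867

24.627512° N, 151.906687° E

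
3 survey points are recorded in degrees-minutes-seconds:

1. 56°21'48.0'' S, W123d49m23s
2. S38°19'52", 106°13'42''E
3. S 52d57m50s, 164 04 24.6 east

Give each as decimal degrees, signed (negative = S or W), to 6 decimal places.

1. -56.363333, -123.823056
2. -38.331111, 106.228333
3. -52.963889, 164.073500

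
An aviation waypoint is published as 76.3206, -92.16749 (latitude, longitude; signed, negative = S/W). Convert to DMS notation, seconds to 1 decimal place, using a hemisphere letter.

76°19′14.2″ N, 92°10′3.0″ W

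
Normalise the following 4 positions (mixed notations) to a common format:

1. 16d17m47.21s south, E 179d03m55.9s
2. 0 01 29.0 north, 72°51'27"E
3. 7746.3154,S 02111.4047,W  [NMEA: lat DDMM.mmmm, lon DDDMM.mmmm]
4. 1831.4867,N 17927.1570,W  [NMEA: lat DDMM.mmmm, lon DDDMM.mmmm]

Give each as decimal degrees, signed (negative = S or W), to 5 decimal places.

Point 1:
  Lat: 16° + 17/60 + 47.21/3600 = 16 + 0.283333 + 0.013114 = 16.296447
  S → negative
  λ: 3′ + 55.9″ = 3.93167′; 179 + 3.93167/60 = 179.065528
  E → positive
Point 2:
  φ: 0 + 1/60 + 29/3600 = 0.024722
  N ⇒ keep positive
  λ: 72 + 51/60 + 27/3600 = 72.857500
  E → positive
Point 3:
  Lat: split at 2 digits → 77° and 46.3154′; 77 + 46.3154/60 = 77.771923
  S ⇒ negate
  Lon: split at 3 digits → 021° and 11.4047′; 21 + 11.4047/60 = 21.190078
  W → negative
Point 4:
  Latitude: degrees = first 2 digits = 18, minutes = 31.4867; 18 + 31.4867/60 = 18.524778
  N → positive
  Lon: degrees = first 3 digits = 179, minutes = 27.157; 179 + 27.157/60 = 179.452617
  hemisphere W, so the sign is −

1. -16.29645, 179.06553
2. 0.02472, 72.85750
3. -77.77192, -21.19008
4. 18.52478, -179.45262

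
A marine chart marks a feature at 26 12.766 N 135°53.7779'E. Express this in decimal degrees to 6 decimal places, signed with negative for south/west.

26.212767, 135.896298

φ: 12.766′ = 0.212767°; total 26.2127667
N → positive
Longitude: 135 + 53.7779/60 = 135.8962983
E ⇒ keep positive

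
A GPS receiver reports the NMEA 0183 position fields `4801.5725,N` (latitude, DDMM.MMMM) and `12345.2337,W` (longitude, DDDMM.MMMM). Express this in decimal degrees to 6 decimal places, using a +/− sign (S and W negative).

48.026208, -123.753895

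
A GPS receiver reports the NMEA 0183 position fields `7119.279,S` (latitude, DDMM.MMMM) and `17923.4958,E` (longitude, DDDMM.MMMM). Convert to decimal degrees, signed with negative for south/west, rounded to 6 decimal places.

φ: split at 2 digits → 71° and 19.279′; 71 + 19.279/60 = 71.3213167
S → negative
λ: degrees = first 3 digits = 179, minutes = 23.4958; 179 + 23.4958/60 = 179.3915967
E ⇒ keep positive

-71.321317, 179.391597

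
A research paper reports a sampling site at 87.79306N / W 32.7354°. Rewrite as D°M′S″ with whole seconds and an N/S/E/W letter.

87°47′35″ N, 32°44′7″ W

Latitude: whole degrees 87; 47.58360′ → 47′ and 35.02″
Longitude: 0.735400° → 44.12400′; 0.12400 × 60 = 7.44″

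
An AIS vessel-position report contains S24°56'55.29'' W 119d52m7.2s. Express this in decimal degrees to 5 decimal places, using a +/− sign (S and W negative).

-24.94869, -119.86867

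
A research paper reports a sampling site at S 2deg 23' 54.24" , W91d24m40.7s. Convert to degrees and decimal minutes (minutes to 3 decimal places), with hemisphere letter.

2° 23.904′ S, 91° 24.678′ W

Latitude: 23 + 54.24/60 = 23.90400′
Longitude: seconds/60 = 0.67833; minutes = 24 + 0.67833 = 24.67833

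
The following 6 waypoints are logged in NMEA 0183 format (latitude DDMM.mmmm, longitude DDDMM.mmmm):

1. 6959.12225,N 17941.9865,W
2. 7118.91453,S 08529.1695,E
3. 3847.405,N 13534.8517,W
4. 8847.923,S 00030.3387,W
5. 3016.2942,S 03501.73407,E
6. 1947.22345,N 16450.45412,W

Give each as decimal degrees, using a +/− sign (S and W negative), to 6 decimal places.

1. 69.985371, -179.699775
2. -71.315242, 85.486158
3. 38.790083, -135.580862
4. -88.798717, -0.505645
5. -30.271570, 35.028901
6. 19.787058, -164.840902

Point 1:
  Lat: split at 2 digits → 69° and 59.12225′; 69 + 59.12225/60 = 69.9853708
  N → positive
  λ: degrees = first 3 digits = 179, minutes = 41.9865; 179 + 41.9865/60 = 179.6997750
  W ⇒ negate
Point 2:
  Lat: split at 2 digits → 71° and 18.91453′; 71 + 18.91453/60 = 71.3152422
  S → negative
  λ: split at 3 digits → 085° and 29.1695′; 85 + 29.1695/60 = 85.4861583
  E → positive
Point 3:
  φ: split at 2 digits → 38° and 47.405′; 38 + 47.405/60 = 38.7900833
  N → positive
  Lon: degrees = first 3 digits = 135, minutes = 34.8517; 135 + 34.8517/60 = 135.5808617
  hemisphere W, so the sign is −
Point 4:
  Lat: split at 2 digits → 88° and 47.923′; 88 + 47.923/60 = 88.7987167
  S ⇒ negate
  Lon: degrees = first 3 digits = 0, minutes = 30.3387; 0 + 30.3387/60 = 0.5056450
  hemisphere W, so the sign is −
Point 5:
  φ: split at 2 digits → 30° and 16.2942′; 30 + 16.2942/60 = 30.2715700
  S ⇒ negate
  Longitude: split at 3 digits → 035° and 1.73407′; 35 + 1.73407/60 = 35.0289012
  E → positive
Point 6:
  Lat: split at 2 digits → 19° and 47.22345′; 19 + 47.22345/60 = 19.7870575
  N ⇒ keep positive
  Lon: split at 3 digits → 164° and 50.45412′; 164 + 50.45412/60 = 164.8409020
  W ⇒ negate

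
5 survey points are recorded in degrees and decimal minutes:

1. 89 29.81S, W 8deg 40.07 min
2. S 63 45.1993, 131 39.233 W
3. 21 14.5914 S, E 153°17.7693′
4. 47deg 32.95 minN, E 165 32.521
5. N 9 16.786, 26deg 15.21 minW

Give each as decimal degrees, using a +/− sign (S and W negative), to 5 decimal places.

1. -89.49683, -8.66783
2. -63.75332, -131.65388
3. -21.24319, 153.29616
4. 47.54917, 165.54202
5. 9.27977, -26.25350

Point 1:
  Latitude: 89 + 29.81/60 = 89.496833
  hemisphere S, so the sign is −
  Longitude: 40.07′ = 0.667833°; total 8.667833
  W → negative
Point 2:
  Lat: 63 + 45.1993/60 = 63.753322
  S ⇒ negate
  Longitude: 131 + 39.233/60 = 131.653883
  hemisphere W, so the sign is −
Point 3:
  Lat: 14.5914′ = 0.243190°; total 21.243190
  S → negative
  λ: 153 + 17.7693/60 = 153.296155
  E → positive
Point 4:
  Latitude: 47 + 32.95/60 = 47.549167
  N → positive
  Lon: 165 + 32.521/60 = 165.542017
  E ⇒ keep positive
Point 5:
  Lat: 9 + 16.786/60 = 9.279767
  N → positive
  λ: 26 + 15.21/60 = 26.253500
  W → negative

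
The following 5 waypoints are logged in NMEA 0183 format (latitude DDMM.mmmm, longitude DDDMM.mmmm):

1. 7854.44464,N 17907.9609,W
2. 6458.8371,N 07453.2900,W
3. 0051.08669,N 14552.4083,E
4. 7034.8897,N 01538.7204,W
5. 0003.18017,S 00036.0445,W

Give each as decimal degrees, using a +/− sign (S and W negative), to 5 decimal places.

Point 1:
  Latitude: split at 2 digits → 78° and 54.44464′; 78 + 54.44464/60 = 78.907411
  N → positive
  λ: split at 3 digits → 179° and 7.9609′; 179 + 7.9609/60 = 179.132682
  W → negative
Point 2:
  Latitude: split at 2 digits → 64° and 58.8371′; 64 + 58.8371/60 = 64.980618
  N ⇒ keep positive
  λ: degrees = first 3 digits = 74, minutes = 53.29; 74 + 53.29/60 = 74.888167
  hemisphere W, so the sign is −
Point 3:
  Latitude: degrees = first 2 digits = 0, minutes = 51.08669; 0 + 51.08669/60 = 0.851445
  N → positive
  Longitude: degrees = first 3 digits = 145, minutes = 52.4083; 145 + 52.4083/60 = 145.873472
  E → positive
Point 4:
  Lat: split at 2 digits → 70° and 34.8897′; 70 + 34.8897/60 = 70.581495
  N → positive
  Lon: degrees = first 3 digits = 15, minutes = 38.7204; 15 + 38.7204/60 = 15.645340
  W → negative
Point 5:
  Lat: split at 2 digits → 00° and 3.18017′; 0 + 3.18017/60 = 0.053003
  S ⇒ negate
  Lon: split at 3 digits → 000° and 36.0445′; 0 + 36.0445/60 = 0.600742
  W ⇒ negate

1. 78.90741, -179.13268
2. 64.98062, -74.88817
3. 0.85144, 145.87347
4. 70.58150, -15.64534
5. -0.05300, -0.60074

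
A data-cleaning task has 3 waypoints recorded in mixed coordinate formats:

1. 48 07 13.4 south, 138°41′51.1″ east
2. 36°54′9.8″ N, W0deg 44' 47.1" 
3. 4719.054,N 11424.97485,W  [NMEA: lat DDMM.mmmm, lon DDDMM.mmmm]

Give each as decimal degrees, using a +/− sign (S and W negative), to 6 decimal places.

Point 1:
  Latitude: 48° + 7/60 + 13.4/3600 = 48 + 0.116667 + 0.003722 = 48.1203889
  hemisphere S, so the sign is −
  λ: 41′ + 51.1″ = 41.85167′; 138 + 41.85167/60 = 138.6975278
  E ⇒ keep positive
Point 2:
  Lat: 36° + 54/60 + 9.8/3600 = 36 + 0.900000 + 0.002722 = 36.9027222
  N → positive
  Lon: 44′ + 47.1″ = 44.78500′; 0 + 44.78500/60 = 0.7464167
  W → negative
Point 3:
  Lat: split at 2 digits → 47° and 19.054′; 47 + 19.054/60 = 47.3175667
  N → positive
  λ: split at 3 digits → 114° and 24.97485′; 114 + 24.97485/60 = 114.4162475
  W ⇒ negate

1. -48.120389, 138.697528
2. 36.902722, -0.746417
3. 47.317567, -114.416248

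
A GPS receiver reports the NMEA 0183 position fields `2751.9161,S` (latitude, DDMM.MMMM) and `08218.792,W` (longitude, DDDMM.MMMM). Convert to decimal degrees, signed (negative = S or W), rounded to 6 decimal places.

-27.865268, -82.313200

φ: split at 2 digits → 27° and 51.9161′; 27 + 51.9161/60 = 27.8652683
hemisphere S, so the sign is −
Lon: split at 3 digits → 082° and 18.792′; 82 + 18.792/60 = 82.3132000
W ⇒ negate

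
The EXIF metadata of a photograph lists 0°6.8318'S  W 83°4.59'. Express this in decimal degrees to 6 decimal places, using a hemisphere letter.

0.113863° S, 83.076500° W

Lat: 0 + 6.8318/60 = 0.1138633
λ: 83 + 4.59/60 = 83.0765000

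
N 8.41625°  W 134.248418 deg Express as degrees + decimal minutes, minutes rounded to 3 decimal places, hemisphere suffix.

φ: fractional part 0.416250 → 24.97500 minutes
λ: minutes = (134.248418 − 134) × 60 = 14.90508

8° 24.975′ N, 134° 14.905′ W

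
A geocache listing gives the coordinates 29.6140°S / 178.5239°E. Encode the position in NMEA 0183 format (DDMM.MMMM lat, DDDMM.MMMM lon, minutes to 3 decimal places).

2936.840,S / 17831.434,E

φ: minutes = (29.614000 − 29) × 60 = 36.84000
Longitude: 178° + 0.523900 × 60 = 178° 31.43400′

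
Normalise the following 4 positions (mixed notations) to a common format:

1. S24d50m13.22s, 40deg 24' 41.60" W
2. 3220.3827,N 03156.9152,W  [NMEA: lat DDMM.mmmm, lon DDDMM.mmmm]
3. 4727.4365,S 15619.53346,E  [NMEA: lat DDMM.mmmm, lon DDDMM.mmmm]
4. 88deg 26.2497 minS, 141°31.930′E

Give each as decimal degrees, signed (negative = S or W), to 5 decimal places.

Point 1:
  Lat: 24 + 50/60 + 13.22/3600 = 24.837006
  S ⇒ negate
  Longitude: 40° + 24/60 + 41.6/3600 = 40 + 0.400000 + 0.011556 = 40.411556
  hemisphere W, so the sign is −
Point 2:
  Lat: split at 2 digits → 32° and 20.3827′; 32 + 20.3827/60 = 32.339712
  N → positive
  λ: split at 3 digits → 031° and 56.9152′; 31 + 56.9152/60 = 31.948587
  W → negative
Point 3:
  Lat: degrees = first 2 digits = 47, minutes = 27.4365; 47 + 27.4365/60 = 47.457275
  S ⇒ negate
  Longitude: degrees = first 3 digits = 156, minutes = 19.53346; 156 + 19.53346/60 = 156.325558
  E ⇒ keep positive
Point 4:
  φ: 26.2497′ = 0.437495°; total 88.437495
  S ⇒ negate
  Longitude: 141 + 31.93/60 = 141.532167
  E ⇒ keep positive

1. -24.83701, -40.41156
2. 32.33971, -31.94859
3. -47.45728, 156.32556
4. -88.43750, 141.53217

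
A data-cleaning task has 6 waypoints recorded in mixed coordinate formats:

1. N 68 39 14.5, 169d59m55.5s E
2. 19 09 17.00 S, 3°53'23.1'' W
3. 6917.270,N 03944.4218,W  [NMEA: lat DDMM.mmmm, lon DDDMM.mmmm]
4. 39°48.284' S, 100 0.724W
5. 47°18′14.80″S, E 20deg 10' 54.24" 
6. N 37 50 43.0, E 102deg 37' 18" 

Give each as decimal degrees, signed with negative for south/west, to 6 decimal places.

Point 1:
  Latitude: 68° + 39/60 + 14.5/3600 = 68 + 0.650000 + 0.004028 = 68.6540278
  N → positive
  Longitude: 169° + 59/60 + 55.5/3600 = 169 + 0.983333 + 0.015417 = 169.9987500
  E ⇒ keep positive
Point 2:
  Latitude: 19 + 9/60 + 17/3600 = 19.1547222
  hemisphere S, so the sign is −
  λ: 53′ + 23.1″ = 53.38500′; 3 + 53.38500/60 = 3.8897500
  hemisphere W, so the sign is −
Point 3:
  Lat: split at 2 digits → 69° and 17.27′; 69 + 17.27/60 = 69.2878333
  N ⇒ keep positive
  Lon: split at 3 digits → 039° and 44.4218′; 39 + 44.4218/60 = 39.7403633
  W ⇒ negate
Point 4:
  Lat: 48.284′ = 0.804733°; total 39.8047333
  S ⇒ negate
  Longitude: 0.724′ = 0.012067°; total 100.0120667
  hemisphere W, so the sign is −
Point 5:
  Lat: 18′ + 14.8″ = 18.24667′; 47 + 18.24667/60 = 47.3041111
  S → negative
  Lon: 10′ + 54.24″ = 10.90400′; 20 + 10.90400/60 = 20.1817333
  E → positive
Point 6:
  φ: 50′ + 43″ = 50.71667′; 37 + 50.71667/60 = 37.8452778
  N ⇒ keep positive
  Longitude: 102° + 37/60 + 18/3600 = 102 + 0.616667 + 0.005000 = 102.6216667
  E → positive

1. 68.654028, 169.998750
2. -19.154722, -3.889750
3. 69.287833, -39.740363
4. -39.804733, -100.012067
5. -47.304111, 20.181733
6. 37.845278, 102.621667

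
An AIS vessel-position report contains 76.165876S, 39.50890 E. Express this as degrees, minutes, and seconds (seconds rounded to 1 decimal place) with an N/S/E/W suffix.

Latitude: 0.165876° → 9.95256′; 0.95256 × 60 = 57.154″
λ: 0.508900° → 30.53400′; 0.53400 × 60 = 32.040″

76°09′57.2″ S, 39°30′32.0″ E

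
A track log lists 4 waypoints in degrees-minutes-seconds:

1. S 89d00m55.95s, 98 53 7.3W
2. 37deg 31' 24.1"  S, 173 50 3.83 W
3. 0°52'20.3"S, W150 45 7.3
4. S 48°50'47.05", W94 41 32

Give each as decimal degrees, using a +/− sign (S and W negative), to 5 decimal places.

Point 1:
  Latitude: 0′ + 55.95″ = 0.93250′; 89 + 0.93250/60 = 89.015542
  S → negative
  Lon: 98° + 53/60 + 7.3/3600 = 98 + 0.883333 + 0.002028 = 98.885361
  hemisphere W, so the sign is −
Point 2:
  φ: 37 + 31/60 + 24.1/3600 = 37.523361
  hemisphere S, so the sign is −
  Lon: 173 + 50/60 + 3.83/3600 = 173.834397
  W ⇒ negate
Point 3:
  Lat: 52′ + 20.3″ = 52.33833′; 0 + 52.33833/60 = 0.872306
  hemisphere S, so the sign is −
  Longitude: 45′ + 7.3″ = 45.12167′; 150 + 45.12167/60 = 150.752028
  hemisphere W, so the sign is −
Point 4:
  Lat: 48° + 50/60 + 47.05/3600 = 48 + 0.833333 + 0.013069 = 48.846403
  hemisphere S, so the sign is −
  Longitude: 94° + 41/60 + 32/3600 = 94 + 0.683333 + 0.008889 = 94.692222
  W → negative

1. -89.01554, -98.88536
2. -37.52336, -173.83440
3. -0.87231, -150.75203
4. -48.84640, -94.69222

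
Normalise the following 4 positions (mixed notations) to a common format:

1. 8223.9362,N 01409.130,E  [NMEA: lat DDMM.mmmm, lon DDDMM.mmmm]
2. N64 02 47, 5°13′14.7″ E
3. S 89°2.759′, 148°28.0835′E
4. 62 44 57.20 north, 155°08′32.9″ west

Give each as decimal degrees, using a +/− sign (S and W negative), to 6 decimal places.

1. 82.398937, 14.152167
2. 64.046389, 5.220750
3. -89.045983, 148.468058
4. 62.749222, -155.142472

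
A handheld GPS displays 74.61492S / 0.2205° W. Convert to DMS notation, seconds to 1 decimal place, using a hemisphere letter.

Lat: 0.614920 × 60 = 36.89520′ → 36′, remainder × 60 = 53.712″
λ: whole degrees 0; 13.23000′ → 13′ and 13.800″

74°36′53.7″ S, 0°13′13.8″ W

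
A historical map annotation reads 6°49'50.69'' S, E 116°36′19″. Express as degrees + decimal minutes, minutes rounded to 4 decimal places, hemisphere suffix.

6° 49.8448′ S, 116° 36.3167′ E

φ: seconds/60 = 0.84483; minutes = 49 + 0.84483 = 49.844833
Longitude: seconds/60 = 0.31667; minutes = 36 + 0.31667 = 36.316667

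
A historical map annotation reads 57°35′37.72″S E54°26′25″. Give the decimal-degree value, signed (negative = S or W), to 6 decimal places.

-57.593811, 54.440278

Latitude: 57° + 35/60 + 37.72/3600 = 57 + 0.583333 + 0.010478 = 57.5938111
hemisphere S, so the sign is −
λ: 54° + 26/60 + 25/3600 = 54 + 0.433333 + 0.006944 = 54.4402778
E → positive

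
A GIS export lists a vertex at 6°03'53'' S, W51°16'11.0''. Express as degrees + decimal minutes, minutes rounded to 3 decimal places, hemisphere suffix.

6° 3.883′ S, 51° 16.183′ W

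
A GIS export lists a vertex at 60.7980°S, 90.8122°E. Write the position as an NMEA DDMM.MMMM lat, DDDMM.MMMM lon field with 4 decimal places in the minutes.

6047.8800,S / 09048.7320,E

Lat: minutes = (60.798000 − 60) × 60 = 47.880000
λ: fractional part 0.812200 → 48.732000 minutes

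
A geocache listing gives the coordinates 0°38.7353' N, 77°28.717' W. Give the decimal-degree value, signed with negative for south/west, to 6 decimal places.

φ: 38.7353′ = 0.645588°; total 0.6455883
N ⇒ keep positive
λ: 28.717′ = 0.478617°; total 77.4786167
hemisphere W, so the sign is −

0.645588, -77.478617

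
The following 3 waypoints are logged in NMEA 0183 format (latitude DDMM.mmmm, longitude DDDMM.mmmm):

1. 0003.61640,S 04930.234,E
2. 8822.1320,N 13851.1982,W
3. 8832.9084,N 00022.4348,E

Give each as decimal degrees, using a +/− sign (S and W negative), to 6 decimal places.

1. -0.060273, 49.503900
2. 88.368867, -138.853303
3. 88.548473, 0.373913

Point 1:
  φ: degrees = first 2 digits = 0, minutes = 3.6164; 0 + 3.6164/60 = 0.0602733
  hemisphere S, so the sign is −
  Lon: split at 3 digits → 049° and 30.234′; 49 + 30.234/60 = 49.5039000
  E → positive
Point 2:
  φ: degrees = first 2 digits = 88, minutes = 22.132; 88 + 22.132/60 = 88.3688667
  N → positive
  λ: degrees = first 3 digits = 138, minutes = 51.1982; 138 + 51.1982/60 = 138.8533033
  W → negative
Point 3:
  Lat: split at 2 digits → 88° and 32.9084′; 88 + 32.9084/60 = 88.5484733
  N → positive
  Longitude: split at 3 digits → 000° and 22.4348′; 0 + 22.4348/60 = 0.3739133
  E ⇒ keep positive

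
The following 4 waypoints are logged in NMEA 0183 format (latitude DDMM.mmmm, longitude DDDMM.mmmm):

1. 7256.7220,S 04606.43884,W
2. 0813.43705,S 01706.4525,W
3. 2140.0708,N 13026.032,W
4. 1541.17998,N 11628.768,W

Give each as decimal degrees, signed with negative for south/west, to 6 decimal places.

Point 1:
  Lat: split at 2 digits → 72° and 56.722′; 72 + 56.722/60 = 72.9453667
  S ⇒ negate
  Lon: degrees = first 3 digits = 46, minutes = 6.43884; 46 + 6.43884/60 = 46.1073140
  W → negative
Point 2:
  φ: split at 2 digits → 08° and 13.43705′; 8 + 13.43705/60 = 8.2239508
  S → negative
  Longitude: degrees = first 3 digits = 17, minutes = 6.4525; 17 + 6.4525/60 = 17.1075417
  W ⇒ negate
Point 3:
  Lat: degrees = first 2 digits = 21, minutes = 40.0708; 21 + 40.0708/60 = 21.6678467
  N → positive
  λ: degrees = first 3 digits = 130, minutes = 26.032; 130 + 26.032/60 = 130.4338667
  W ⇒ negate
Point 4:
  Lat: degrees = first 2 digits = 15, minutes = 41.17998; 15 + 41.17998/60 = 15.6863330
  N → positive
  Lon: degrees = first 3 digits = 116, minutes = 28.768; 116 + 28.768/60 = 116.4794667
  W → negative

1. -72.945367, -46.107314
2. -8.223951, -17.107542
3. 21.667847, -130.433867
4. 15.686333, -116.479467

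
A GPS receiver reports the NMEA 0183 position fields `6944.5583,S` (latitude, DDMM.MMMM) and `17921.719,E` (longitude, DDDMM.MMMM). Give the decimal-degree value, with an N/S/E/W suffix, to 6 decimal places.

Lat: split at 2 digits → 69° and 44.5583′; 69 + 44.5583/60 = 69.7426383
λ: degrees = first 3 digits = 179, minutes = 21.719; 179 + 21.719/60 = 179.3619833

69.742638° S, 179.361983° E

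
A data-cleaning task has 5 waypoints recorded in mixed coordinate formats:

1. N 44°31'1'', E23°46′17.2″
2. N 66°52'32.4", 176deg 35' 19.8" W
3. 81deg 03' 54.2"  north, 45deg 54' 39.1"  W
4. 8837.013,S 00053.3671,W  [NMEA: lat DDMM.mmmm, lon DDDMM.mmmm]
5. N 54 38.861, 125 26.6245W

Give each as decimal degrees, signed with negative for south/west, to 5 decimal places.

1. 44.51694, 23.77144
2. 66.87567, -176.58883
3. 81.06506, -45.91086
4. -88.61688, -0.88945
5. 54.64768, -125.44374

Point 1:
  φ: 31′ + 1″ = 31.01667′; 44 + 31.01667/60 = 44.516944
  N ⇒ keep positive
  Lon: 46′ + 17.2″ = 46.28667′; 23 + 46.28667/60 = 23.771444
  E ⇒ keep positive
Point 2:
  φ: 66 + 52/60 + 32.4/3600 = 66.875667
  N → positive
  λ: 176° + 35/60 + 19.8/3600 = 176 + 0.583333 + 0.005500 = 176.588833
  hemisphere W, so the sign is −
Point 3:
  Latitude: 3′ + 54.2″ = 3.90333′; 81 + 3.90333/60 = 81.065056
  N → positive
  Lon: 45° + 54/60 + 39.1/3600 = 45 + 0.900000 + 0.010861 = 45.910861
  hemisphere W, so the sign is −
Point 4:
  Latitude: split at 2 digits → 88° and 37.013′; 88 + 37.013/60 = 88.616883
  S ⇒ negate
  Longitude: degrees = first 3 digits = 0, minutes = 53.3671; 0 + 53.3671/60 = 0.889452
  W ⇒ negate
Point 5:
  Latitude: 54 + 38.861/60 = 54.647683
  N ⇒ keep positive
  Longitude: 125 + 26.6245/60 = 125.443742
  hemisphere W, so the sign is −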